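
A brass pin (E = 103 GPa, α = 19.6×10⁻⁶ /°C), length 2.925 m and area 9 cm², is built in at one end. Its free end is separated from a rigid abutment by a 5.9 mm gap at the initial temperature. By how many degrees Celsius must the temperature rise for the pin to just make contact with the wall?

ΔT ≈ 103 °C

The gap closes when αΔT L = 5.9 mm, since the pin is still unstressed at that instant.
ΔT = 5.9 / (19.6×10⁻⁶ × 2925) = 102.9 °C.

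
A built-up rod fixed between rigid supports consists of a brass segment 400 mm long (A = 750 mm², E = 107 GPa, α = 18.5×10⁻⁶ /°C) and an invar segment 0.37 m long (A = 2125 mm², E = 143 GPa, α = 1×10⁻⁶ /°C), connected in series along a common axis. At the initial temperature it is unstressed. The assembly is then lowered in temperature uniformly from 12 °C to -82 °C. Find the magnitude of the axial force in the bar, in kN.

Free thermal contraction of the whole bar: Σ αᵢΔT Lᵢ = 18.5×10⁻⁶×94×400 + 1×10⁻⁶×94×370 = 0.7304 mm.
The rigid supports impose zero overall length change; the single axial force P common to all segments must satisfy P Σ Lᵢ/(AᵢEᵢ) = δ_free.
The series flexibility is Σ Lᵢ/(AᵢEᵢ) = 400/(750×107×10³) + 370/(2125×143×10³) = 6.202×10⁻⁶ mm/N.
So P = 0.7304 / 6.202×10⁻⁶ = 117.8 kN, tensile.

P ≈ 118 kN (tensile)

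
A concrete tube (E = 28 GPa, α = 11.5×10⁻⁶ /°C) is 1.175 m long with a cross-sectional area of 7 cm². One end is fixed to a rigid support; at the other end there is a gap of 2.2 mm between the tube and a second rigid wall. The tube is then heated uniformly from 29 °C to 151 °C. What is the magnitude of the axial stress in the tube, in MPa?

Unrestrained expansion: δ_free = αΔT L = 11.5×10⁻⁶ × 122 × 1175 = 1.649 mm.
Since δ_free = 1.65 mm is less than the 2.2 mm gap, the tube never touches the wall. No axial force develops.

σ ≈ 0 MPa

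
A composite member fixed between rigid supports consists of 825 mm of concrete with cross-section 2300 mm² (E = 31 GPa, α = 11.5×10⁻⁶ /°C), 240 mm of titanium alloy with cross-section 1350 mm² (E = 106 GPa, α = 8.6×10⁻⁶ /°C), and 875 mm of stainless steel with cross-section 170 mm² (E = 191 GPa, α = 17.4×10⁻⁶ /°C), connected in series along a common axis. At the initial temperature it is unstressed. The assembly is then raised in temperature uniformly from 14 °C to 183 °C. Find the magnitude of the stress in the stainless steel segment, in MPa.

With the walls removed the bar would change length by δ_free = Σ αᵢΔT Lᵢ = 11.5×10⁻⁶×169×825 + 8.6×10⁻⁶×169×240 + 17.4×10⁻⁶×169×875 = 4.525 mm.
Since the ends are fixed, an axial force P builds up, equal in every segment, with P · Σ Lᵢ/(AᵢEᵢ) = δ_free.
The series flexibility is Σ Lᵢ/(AᵢEᵢ) = 825/(2300×31×10³) + 240/(1350×106×10³) + 875/(170×191×10³) = 4.02×10⁻⁵ mm/N.
Hence P = δ_free / Σ(L/AE) = 4.525/4.02×10⁻⁵ = 112.6 kN (compressive).
σ_{stainless steel} = P / A = 112600 / 170 = 662.2 MPa.

σ ≈ 662 MPa (compressive)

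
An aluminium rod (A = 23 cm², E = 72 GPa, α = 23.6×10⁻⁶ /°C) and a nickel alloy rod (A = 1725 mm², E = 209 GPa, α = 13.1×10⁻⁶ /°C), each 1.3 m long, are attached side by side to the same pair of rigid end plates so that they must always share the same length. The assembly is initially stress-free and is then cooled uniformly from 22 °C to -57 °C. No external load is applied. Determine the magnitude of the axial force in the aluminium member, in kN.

Equilibrium of a rigid end plate with no external load gives equal and opposite internal forces ±P in the two members. Since α_{aluminium} > α_{nickel alloy}, cooling drives the aluminium into tension and the nickel alloy into compression.
Setting the final lengths equal and cancelling L: (α₁ − α₂)ΔT = P/(A₁E₁) + P/(A₂E₂).
|α₁ − α₂|·ΔT = 10.5×10⁻⁶ × 79 = 0.0008295.
1/(A₁E₁) + 1/(A₂E₂) = 1/(2300×72×10³) + 1/(1725×209×10³) = 8.812×10⁻⁹ N⁻¹.
P = 0.0008295 / 8.812×10⁻⁹ = 94130 N = 94.13 kN.

P ≈ 94.1 kN (tensile in the aluminium)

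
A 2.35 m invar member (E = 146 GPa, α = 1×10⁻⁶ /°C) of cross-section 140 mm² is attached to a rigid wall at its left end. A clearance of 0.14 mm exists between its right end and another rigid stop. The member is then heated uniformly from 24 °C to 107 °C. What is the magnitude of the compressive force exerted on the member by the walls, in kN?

Free thermal elongation = αΔT L = 1×10⁻⁶ × 83 × 2350 = 0.1951 mm.
After closing the 0.14 mm clearance, 0.1951 − 0.14 = 0.05505 mm of expansion remains to be suppressed by the wall.
Compatibility: PL/(AE) = 0.05505 mm, so σ = P/A = E × (0.05505/2350) = 3.42 MPa.
P = σA = 3.42 × 140 = 0.4788 kN.

P ≈ 0.479 kN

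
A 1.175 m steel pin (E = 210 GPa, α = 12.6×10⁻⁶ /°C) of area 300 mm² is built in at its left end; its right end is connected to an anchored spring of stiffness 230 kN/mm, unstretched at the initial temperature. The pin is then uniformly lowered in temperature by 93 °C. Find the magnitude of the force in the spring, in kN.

Free thermal contraction: δ_free = αΔT L = 12.6×10⁻⁶ × 93 × 1175 = 1.377 mm.
With a force P in the spring, the elastic change of the pin is PL/(AE) and that of the spring is P/k; compatibility requires their sum to equal δ_free.
So P = δ_free / [L/(AE) + 1/k] = 1.377 / [ 1175/(300×210×10³) + 1/(230×10³) ].
P = 1.377 / 2.3×10⁻⁵ = 59870 N.

P ≈ 59.9 kN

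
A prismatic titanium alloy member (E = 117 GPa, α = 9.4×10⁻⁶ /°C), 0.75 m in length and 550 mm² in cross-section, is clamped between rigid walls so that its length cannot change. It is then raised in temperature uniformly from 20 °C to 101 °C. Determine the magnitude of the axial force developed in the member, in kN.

Full restraint means ε = 0, so the stress is σ = EαΔT = 117×10³ × 9.4×10⁻⁶ × 81 = 89.08 MPa.
Axial force P = σA = 89.08 × 550 = 49000 N = 49 kN, compressive.

P ≈ 49 kN (compressive)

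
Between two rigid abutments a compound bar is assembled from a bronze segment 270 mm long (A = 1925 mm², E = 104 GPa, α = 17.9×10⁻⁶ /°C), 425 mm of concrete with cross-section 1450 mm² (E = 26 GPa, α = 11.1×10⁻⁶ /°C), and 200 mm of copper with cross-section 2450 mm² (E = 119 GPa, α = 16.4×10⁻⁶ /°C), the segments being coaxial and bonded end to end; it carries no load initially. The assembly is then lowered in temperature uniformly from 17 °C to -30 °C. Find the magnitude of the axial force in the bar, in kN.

If the supports were absent, the total length change would be Σ αᵢΔT Lᵢ = 17.9×10⁻⁶×47×270 + 11.1×10⁻⁶×47×425 + 16.4×10⁻⁶×47×200 = 0.603 mm.
Since the ends are fixed, an axial force P builds up, equal in every segment, with P · Σ Lᵢ/(AᵢEᵢ) = δ_free.
Σ Lᵢ/(AᵢEᵢ) = 270/(1925×104×10³) + 425/(1450×26×10³) + 200/(2450×119×10³) = 1.331×10⁻⁵ mm/N.
So P = 0.603 / 1.331×10⁻⁵ = 45.31 kN, tensile.

P ≈ 45.3 kN (tensile)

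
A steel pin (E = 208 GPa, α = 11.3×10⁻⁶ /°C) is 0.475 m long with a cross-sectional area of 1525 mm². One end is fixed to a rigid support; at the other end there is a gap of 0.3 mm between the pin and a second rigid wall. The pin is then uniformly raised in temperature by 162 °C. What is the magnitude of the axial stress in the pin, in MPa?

Free thermal elongation = αΔT L = 11.3×10⁻⁶ × 162 × 475 = 0.8695 mm.
The gap closes (δ_free > 0.3 mm) and the wall then resists a further 0.8695 − 0.3 = 0.5695 mm of expansion.
Compatibility: PL/(AE) = 0.5695 mm, so σ = P/A = E × (0.5695/475) = 249.4 MPa.

σ ≈ 249 MPa (compressive)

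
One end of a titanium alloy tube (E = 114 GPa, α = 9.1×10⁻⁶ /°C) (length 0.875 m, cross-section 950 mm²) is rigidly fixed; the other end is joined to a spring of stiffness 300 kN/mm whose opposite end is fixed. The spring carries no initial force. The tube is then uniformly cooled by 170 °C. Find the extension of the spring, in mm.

Free thermal contraction: δ_free = αΔT L = 9.1×10⁻⁶ × 170 × 875 = 1.354 mm.
With a force P in the spring, the elastic change of the tube is PL/(AE) and that of the spring is P/k; compatibility requires their sum to equal δ_free.
P [ L/(AE) + 1/k ] = δ_free → P [ 875/(950×114×10³) + 1/(300×10³) ] = 1.354.
P = 1.354 / 1.141×10⁻⁵ = 118600 N.
Spring extension = P/k = 118600/(300×10³) = 0.3954 mm.

δ ≈ 0.395 mm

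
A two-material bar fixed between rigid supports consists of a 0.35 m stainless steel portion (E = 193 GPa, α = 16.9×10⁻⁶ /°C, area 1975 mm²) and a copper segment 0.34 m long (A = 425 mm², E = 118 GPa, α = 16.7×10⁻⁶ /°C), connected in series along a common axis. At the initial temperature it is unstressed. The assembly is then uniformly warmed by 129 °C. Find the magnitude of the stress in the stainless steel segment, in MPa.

σ ≈ 98.4 MPa (compressive)

If the supports were absent, the total length change would be Σ αᵢΔT Lᵢ = 16.9×10⁻⁶×129×350 + 16.7×10⁻⁶×129×340 = 1.495 mm.
The rigid supports impose zero overall length change; the single axial force P common to all segments must satisfy P Σ Lᵢ/(AᵢEᵢ) = δ_free.
Σ Lᵢ/(AᵢEᵢ) = 350/(1975×193×10³) + 340/(425×118×10³) = 7.698×10⁻⁶ mm/N.
P = 1.495 / 7.698×10⁻⁶ = 194300 N = 194.3 kN, compressive.
σ_{stainless steel} = P / A = 194300 / 1975 = 98.37 MPa.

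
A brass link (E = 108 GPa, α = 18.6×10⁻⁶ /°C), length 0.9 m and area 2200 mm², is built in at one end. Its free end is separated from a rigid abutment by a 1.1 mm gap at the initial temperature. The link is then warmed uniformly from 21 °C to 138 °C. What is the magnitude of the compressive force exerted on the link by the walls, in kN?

P ≈ 227 kN

Unrestrained expansion: δ_free = αΔT L = 18.6×10⁻⁶ × 117 × 900 = 1.959 mm.
This exceeds the 1.1 mm gap, so the wall pushes back. The portion of expansion that must be recovered elastically is δ_free − gap = 1.959 − 1.1 = 0.8586 mm.
So σ = E(δ_free − g)/L = 108×10³ × 0.8586/900 = 103 MPa.
Force on the wall = σA = 103 × 2200 mm² = 226.7 kN.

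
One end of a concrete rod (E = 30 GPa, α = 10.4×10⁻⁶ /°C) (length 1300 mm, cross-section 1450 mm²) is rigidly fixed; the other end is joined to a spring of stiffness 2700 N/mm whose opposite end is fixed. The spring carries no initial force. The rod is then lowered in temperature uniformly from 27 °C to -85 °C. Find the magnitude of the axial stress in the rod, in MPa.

σ ≈ 2.61 MPa (tensile)

Free thermal contraction: δ_free = αΔT L = 10.4×10⁻⁶ × 112 × 1300 = 1.514 mm.
With a force P in the spring, the elastic change of the rod is PL/(AE) and that of the spring is P/k; compatibility requires their sum to equal δ_free.
P [ L/(AE) + 1/k ] = δ_free → P [ 1300/(1450×30×10³) + 1/(2700) ] = 1.514.
P = 1.514 / 0.0004003 = 3783 N.
σ = P/A = 3783/1450 = 2.609 MPa.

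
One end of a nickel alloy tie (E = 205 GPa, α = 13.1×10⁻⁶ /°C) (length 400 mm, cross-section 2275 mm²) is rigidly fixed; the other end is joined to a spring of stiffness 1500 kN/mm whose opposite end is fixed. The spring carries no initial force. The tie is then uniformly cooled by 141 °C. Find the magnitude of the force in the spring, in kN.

If the spring were absent the tie would shorten by αΔT L = 13.1×10⁻⁶ × 141 × 400 = 0.7388 mm.
With a force P in the spring, the elastic change of the tie is PL/(AE) and that of the spring is P/k; compatibility requires their sum to equal δ_free.
P [ L/(AE) + 1/k ] = δ_free → P [ 400/(2275×205×10³) + 1/(1500×10³) ] = 0.7388.
P = 0.7388 / 1.524×10⁻⁶ = 484700 N.

P ≈ 485 kN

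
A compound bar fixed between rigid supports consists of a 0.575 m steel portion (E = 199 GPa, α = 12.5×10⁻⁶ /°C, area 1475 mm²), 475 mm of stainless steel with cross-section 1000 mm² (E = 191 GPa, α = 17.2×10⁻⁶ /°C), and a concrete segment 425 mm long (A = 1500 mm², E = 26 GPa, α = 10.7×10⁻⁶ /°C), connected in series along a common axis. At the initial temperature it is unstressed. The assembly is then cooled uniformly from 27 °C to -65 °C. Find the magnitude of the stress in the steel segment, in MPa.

Free thermal contraction of the whole bar: Σ αᵢΔT Lᵢ = 12.5×10⁻⁶×92×575 + 17.2×10⁻⁶×92×475 + 10.7×10⁻⁶×92×425 = 1.831 mm.
The walls prevent any net length change, so an axial force P (same in every segment) develops. Compatibility: P · Σ Lᵢ/(AᵢEᵢ) = δ_free.
Σ Lᵢ/(AᵢEᵢ) = 575/(1475×199×10³) + 475/(1000×191×10³) + 425/(1500×26×10³) = 1.534×10⁻⁵ mm/N.
Hence P = δ_free / Σ(L/AE) = 1.831/1.534×10⁻⁵ = 119.4 kN (tensile).
σ_{steel} = P / A = 119400 / 1475 = 80.92 MPa.

σ ≈ 80.9 MPa (tensile)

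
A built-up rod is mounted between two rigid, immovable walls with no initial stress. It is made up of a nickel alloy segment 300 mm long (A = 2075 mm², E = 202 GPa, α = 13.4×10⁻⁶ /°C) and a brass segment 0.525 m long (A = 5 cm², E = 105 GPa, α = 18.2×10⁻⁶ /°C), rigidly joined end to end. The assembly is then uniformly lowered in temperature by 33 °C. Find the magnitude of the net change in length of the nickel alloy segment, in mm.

|ΔL| ≈ 0.103 mm

Free thermal contraction of the whole bar: Σ αᵢΔT Lᵢ = 13.4×10⁻⁶×33×300 + 18.2×10⁻⁶×33×525 = 0.448 mm.
The rigid supports impose zero overall length change; the single axial force P common to all segments must satisfy P Σ Lᵢ/(AᵢEᵢ) = δ_free.
Σ Lᵢ/(AᵢEᵢ) = 300/(2075×202×10³) + 525/(500×105×10³) = 1.072×10⁻⁵ mm/N.
Hence P = δ_free / Σ(L/AE) = 0.448/1.072×10⁻⁵ = 41.81 kN (tensile).
For the nickel alloy segment, free thermal change = 13.4×10⁻⁶×33×300 = 0.1327 mm and elastic change from P = 41810×300/(2075×202×10³) = 0.02992 mm; these oppose, so the net change is 0.103 mm (segment shortens).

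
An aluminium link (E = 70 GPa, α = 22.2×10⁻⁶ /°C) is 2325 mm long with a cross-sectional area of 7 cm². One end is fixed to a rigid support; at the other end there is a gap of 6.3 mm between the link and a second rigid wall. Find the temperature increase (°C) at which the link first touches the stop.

Contact occurs when the free expansion equals the gap: αΔT L = 6.3 mm.
So ΔT = g/(αL) = 6.3/(22.2×10⁻⁶ × 2325) = 122.1 °C.

ΔT ≈ 122 °C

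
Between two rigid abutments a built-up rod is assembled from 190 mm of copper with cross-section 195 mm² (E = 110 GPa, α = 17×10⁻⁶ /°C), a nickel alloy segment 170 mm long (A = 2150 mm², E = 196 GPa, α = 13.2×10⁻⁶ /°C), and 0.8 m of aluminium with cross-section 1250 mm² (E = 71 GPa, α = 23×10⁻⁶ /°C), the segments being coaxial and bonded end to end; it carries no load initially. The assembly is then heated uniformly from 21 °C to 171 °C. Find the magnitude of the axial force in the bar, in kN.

P ≈ 196 kN (compressive)

With the walls removed the bar would change length by δ_free = Σ αᵢΔT Lᵢ = 17×10⁻⁶×150×190 + 13.2×10⁻⁶×150×170 + 23×10⁻⁶×150×800 = 3.581 mm.
Since the ends are fixed, an axial force P builds up, equal in every segment, with P · Σ Lᵢ/(AᵢEᵢ) = δ_free.
Σ Lᵢ/(AᵢEᵢ) = 190/(195×110×10³) + 170/(2150×196×10³) + 800/(1250×71×10³) = 1.828×10⁻⁵ mm/N.
P = 3.581 / 1.828×10⁻⁵ = 196000 N = 196 kN, compressive.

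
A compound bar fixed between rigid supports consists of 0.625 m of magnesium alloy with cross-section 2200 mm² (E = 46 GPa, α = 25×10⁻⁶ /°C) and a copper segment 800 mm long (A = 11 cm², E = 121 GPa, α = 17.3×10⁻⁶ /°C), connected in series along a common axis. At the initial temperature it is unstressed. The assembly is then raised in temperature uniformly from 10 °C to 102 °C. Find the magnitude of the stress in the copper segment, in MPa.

σ ≈ 202 MPa (compressive)

With the walls removed the bar would change length by δ_free = Σ αᵢΔT Lᵢ = 25×10⁻⁶×92×625 + 17.3×10⁻⁶×92×800 = 2.711 mm.
The walls prevent any net length change, so an axial force P (same in every segment) develops. Compatibility: P · Σ Lᵢ/(AᵢEᵢ) = δ_free.
The series flexibility is Σ Lᵢ/(AᵢEᵢ) = 625/(2200×46×10³) + 800/(1100×121×10³) = 1.219×10⁻⁵ mm/N.
P = 2.711 / 1.219×10⁻⁵ = 222400 N = 222.4 kN, compressive.
σ_{copper} = P / A = 222400 / 1100 = 202.2 MPa.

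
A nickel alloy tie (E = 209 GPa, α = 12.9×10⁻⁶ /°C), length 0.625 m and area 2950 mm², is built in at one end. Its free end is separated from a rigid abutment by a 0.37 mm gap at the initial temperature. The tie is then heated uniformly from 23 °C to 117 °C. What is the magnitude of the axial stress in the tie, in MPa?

σ ≈ 130 MPa (compressive)

If the wall were absent the tie would grow by αΔT L = 12.9×10⁻⁶ × 94 × 625 = 0.7579 mm.
After closing the 0.37 mm clearance, 0.7579 − 0.37 = 0.3879 mm of expansion remains to be suppressed by the wall.
Compatibility: PL/(AE) = 0.3879 mm, so σ = P/A = E × (0.3879/625) = 129.7 MPa.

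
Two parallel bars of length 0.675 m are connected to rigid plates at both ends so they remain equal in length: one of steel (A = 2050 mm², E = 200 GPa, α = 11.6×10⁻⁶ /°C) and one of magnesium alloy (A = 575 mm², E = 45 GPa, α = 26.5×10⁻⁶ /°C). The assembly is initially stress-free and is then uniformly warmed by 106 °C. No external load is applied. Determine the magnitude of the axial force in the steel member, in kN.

P ≈ 38.4 kN (tensile in the steel)

Equilibrium of a rigid end plate with no external load gives equal and opposite internal forces ±P in the two members. Since α_{magnesium alloy} > α_{steel}, heating drives the magnesium alloy into compression and the steel into tension.
Equating the net (thermal + elastic) strains gives |α₁ − α₂|·ΔT = P·[1/(A₁E₁) + 1/(A₂E₂)].
|α₁ − α₂|·ΔT = 14.9×10⁻⁶ × 106 = 0.001579.
1/(A₁E₁) + 1/(A₂E₂) = 1/(2050×200×10³) + 1/(575×45×10³) = 4.109×10⁻⁸ N⁻¹.
P = 0.001579 / 4.109×10⁻⁸ = 38440 N = 38.44 kN.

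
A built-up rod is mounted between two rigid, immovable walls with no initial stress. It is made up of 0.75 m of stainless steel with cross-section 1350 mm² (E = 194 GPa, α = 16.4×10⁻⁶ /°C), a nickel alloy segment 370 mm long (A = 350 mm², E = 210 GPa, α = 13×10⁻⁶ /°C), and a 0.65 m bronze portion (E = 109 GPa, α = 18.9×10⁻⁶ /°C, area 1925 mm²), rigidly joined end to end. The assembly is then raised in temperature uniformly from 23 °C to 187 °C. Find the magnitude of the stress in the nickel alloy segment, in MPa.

σ ≈ 1250 MPa (compressive)

If the supports were absent, the total length change would be Σ αᵢΔT Lᵢ = 16.4×10⁻⁶×164×750 + 13×10⁻⁶×164×370 + 18.9×10⁻⁶×164×650 = 4.821 mm.
The rigid supports impose zero overall length change; the single axial force P common to all segments must satisfy P Σ Lᵢ/(AᵢEᵢ) = δ_free.
Σ Lᵢ/(AᵢEᵢ) = 750/(1350×194×10³) + 370/(350×210×10³) + 650/(1925×109×10³) = 1.1×10⁻⁵ mm/N.
So P = 4.821 / 1.1×10⁻⁵ = 438.4 kN, compressive.
σ_{nickel alloy} = P / A = 438400 / 350 = 1253 MPa.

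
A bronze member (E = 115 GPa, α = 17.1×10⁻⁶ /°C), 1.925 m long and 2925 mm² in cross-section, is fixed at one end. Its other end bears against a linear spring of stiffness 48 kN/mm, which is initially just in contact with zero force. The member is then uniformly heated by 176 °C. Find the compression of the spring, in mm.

δ ≈ 4.54 mm

The unrestrained thermal change is αΔT L = 17.1×10⁻⁶ × 176 × 1925 = 5.793 mm.
With a force P in the spring, the elastic change of the member is PL/(AE) and that of the spring is P/k; compatibility requires their sum to equal δ_free.
P [ L/(AE) + 1/k ] = δ_free → P [ 1925/(2925×115×10³) + 1/(48×10³) ] = 5.793.
P = 5.793 / 2.656×10⁻⁵ = 218200 N.
Spring compression = P/k = 218200/(48×10³) = 4.545 mm.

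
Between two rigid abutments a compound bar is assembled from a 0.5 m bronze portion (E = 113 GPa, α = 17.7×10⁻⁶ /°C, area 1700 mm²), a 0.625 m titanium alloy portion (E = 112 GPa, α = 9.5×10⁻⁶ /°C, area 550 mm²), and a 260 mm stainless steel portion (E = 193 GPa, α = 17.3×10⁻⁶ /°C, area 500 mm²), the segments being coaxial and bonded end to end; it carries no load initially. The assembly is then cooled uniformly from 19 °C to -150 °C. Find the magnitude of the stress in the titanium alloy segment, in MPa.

With the walls removed the bar would change length by δ_free = Σ αᵢΔT Lᵢ = 17.7×10⁻⁶×169×500 + 9.5×10⁻⁶×169×625 + 17.3×10⁻⁶×169×260 = 3.259 mm.
Since the ends are fixed, an axial force P builds up, equal in every segment, with P · Σ Lᵢ/(AᵢEᵢ) = δ_free.
Σ Lᵢ/(AᵢEᵢ) = 500/(1700×113×10³) + 625/(550×112×10³) + 260/(500×193×10³) = 1.544×10⁻⁵ mm/N.
Hence P = δ_free / Σ(L/AE) = 3.259/1.544×10⁻⁵ = 211 kN (tensile).
σ_{titanium alloy} = P / A = 211000 / 550 = 383.7 MPa.

σ ≈ 384 MPa (tensile)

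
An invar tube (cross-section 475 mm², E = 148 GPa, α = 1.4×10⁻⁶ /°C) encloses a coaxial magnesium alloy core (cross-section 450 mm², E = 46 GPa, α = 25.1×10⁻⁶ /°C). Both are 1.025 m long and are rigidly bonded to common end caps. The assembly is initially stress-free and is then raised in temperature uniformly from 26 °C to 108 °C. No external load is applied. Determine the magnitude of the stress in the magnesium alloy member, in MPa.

σ ≈ 69.1 MPa (compressive)

Both members must finish at the same length. With the larger α, the magnesium alloy tends to over-expand; the plates restrain it, putting the magnesium alloy in compression and the invar in tension. With no external load the two internal forces are equal and opposite, magnitude P.
Equating the net (thermal + elastic) strains gives |α₁ − α₂|·ΔT = P·[1/(A₁E₁) + 1/(A₂E₂)].
|α₁ − α₂|·ΔT = 23.7×10⁻⁶ × 82 = 0.001943.
1/(A₁E₁) + 1/(A₂E₂) = 1/(475×148×10³) + 1/(450×46×10³) = 6.253×10⁻⁸ N⁻¹.
So P = 0.001943 / 6.253×10⁻⁸ = 31.08 kN.
σ_{magnesium alloy} = P/A₂ = 31080/450 = 69.06 MPa, compressive.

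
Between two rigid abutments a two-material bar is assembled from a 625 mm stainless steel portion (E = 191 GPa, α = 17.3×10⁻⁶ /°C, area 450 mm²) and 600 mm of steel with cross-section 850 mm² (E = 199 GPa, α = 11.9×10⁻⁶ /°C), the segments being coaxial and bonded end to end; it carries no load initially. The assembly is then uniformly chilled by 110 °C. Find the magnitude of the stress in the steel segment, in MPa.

With the walls removed the bar would change length by δ_free = Σ αᵢΔT Lᵢ = 17.3×10⁻⁶×110×625 + 11.9×10⁻⁶×110×600 = 1.975 mm.
The rigid supports impose zero overall length change; the single axial force P common to all segments must satisfy P Σ Lᵢ/(AᵢEᵢ) = δ_free.
The series flexibility is Σ Lᵢ/(AᵢEᵢ) = 625/(450×191×10³) + 600/(850×199×10³) = 1.082×10⁻⁵ mm/N.
So P = 1.975 / 1.082×10⁻⁵ = 182.5 kN, tensile.
σ_{steel} = P / A = 182500 / 850 = 214.7 MPa.

σ ≈ 215 MPa (tensile)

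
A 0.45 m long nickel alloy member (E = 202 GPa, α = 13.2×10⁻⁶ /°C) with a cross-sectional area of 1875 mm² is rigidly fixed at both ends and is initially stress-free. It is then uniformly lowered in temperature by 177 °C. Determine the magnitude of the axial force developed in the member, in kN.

P ≈ 885 kN (tensile)

The ends cannot move, so σ = EαΔT = 202×10³ × 13.2×10⁻⁶ × 177 = 472 MPa.
Then P = σA = 472 × 1875 mm² = 884.9 kN, tensile.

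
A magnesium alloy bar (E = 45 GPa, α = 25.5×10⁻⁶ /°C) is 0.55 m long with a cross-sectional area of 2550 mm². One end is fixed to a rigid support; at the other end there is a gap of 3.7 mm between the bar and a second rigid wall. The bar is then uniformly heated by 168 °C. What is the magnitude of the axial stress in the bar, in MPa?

Free thermal elongation = αΔT L = 25.5×10⁻⁶ × 168 × 550 = 2.356 mm.
This is smaller than the 3.7 mm clearance, so the bar expands freely without reaching the stop — the stress is zero.

σ ≈ 0 MPa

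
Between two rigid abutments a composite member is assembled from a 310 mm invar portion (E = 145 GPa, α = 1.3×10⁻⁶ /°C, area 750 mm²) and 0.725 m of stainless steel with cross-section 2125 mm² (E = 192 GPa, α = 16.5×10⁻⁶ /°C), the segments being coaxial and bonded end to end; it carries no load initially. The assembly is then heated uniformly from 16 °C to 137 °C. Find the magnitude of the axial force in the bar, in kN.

P ≈ 323 kN (compressive)

If the supports were absent, the total length change would be Σ αᵢΔT Lᵢ = 1.3×10⁻⁶×121×310 + 16.5×10⁻⁶×121×725 = 1.496 mm.
Since the ends are fixed, an axial force P builds up, equal in every segment, with P · Σ Lᵢ/(AᵢEᵢ) = δ_free.
The series flexibility is Σ Lᵢ/(AᵢEᵢ) = 310/(750×145×10³) + 725/(2125×192×10³) = 4.628×10⁻⁶ mm/N.
So P = 1.496 / 4.628×10⁻⁶ = 323.3 kN, compressive.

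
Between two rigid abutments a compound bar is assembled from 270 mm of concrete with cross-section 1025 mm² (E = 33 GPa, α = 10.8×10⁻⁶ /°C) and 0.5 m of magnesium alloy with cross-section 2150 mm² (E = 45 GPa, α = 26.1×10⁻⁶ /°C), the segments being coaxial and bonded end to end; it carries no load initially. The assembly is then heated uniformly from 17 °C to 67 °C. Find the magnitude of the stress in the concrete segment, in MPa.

σ ≈ 59.2 MPa (compressive)

Free thermal expansion of the whole bar: Σ αᵢΔT Lᵢ = 10.8×10⁻⁶×50×270 + 26.1×10⁻⁶×50×500 = 0.7983 mm.
The walls prevent any net length change, so an axial force P (same in every segment) develops. Compatibility: P · Σ Lᵢ/(AᵢEᵢ) = δ_free.
Σ Lᵢ/(AᵢEᵢ) = 270/(1025×33×10³) + 500/(2150×45×10³) = 1.315×10⁻⁵ mm/N.
Hence P = δ_free / Σ(L/AE) = 0.7983/1.315×10⁻⁵ = 60.71 kN (compressive).
σ_{concrete} = P / A = 60710 / 1025 = 59.23 MPa.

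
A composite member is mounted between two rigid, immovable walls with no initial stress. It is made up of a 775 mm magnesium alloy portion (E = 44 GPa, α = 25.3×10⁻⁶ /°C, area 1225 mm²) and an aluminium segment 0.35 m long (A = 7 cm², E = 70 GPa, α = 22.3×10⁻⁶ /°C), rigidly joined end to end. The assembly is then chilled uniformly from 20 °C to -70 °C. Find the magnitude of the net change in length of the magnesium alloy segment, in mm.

With the walls removed the bar would change length by δ_free = Σ αᵢΔT Lᵢ = 25.3×10⁻⁶×90×775 + 22.3×10⁻⁶×90×350 = 2.467 mm.
Since the ends are fixed, an axial force P builds up, equal in every segment, with P · Σ Lᵢ/(AᵢEᵢ) = δ_free.
The series flexibility is Σ Lᵢ/(AᵢEᵢ) = 775/(1225×44×10³) + 350/(700×70×10³) = 2.152×10⁻⁵ mm/N.
Hence P = δ_free / Σ(L/AE) = 2.467/2.152×10⁻⁵ = 114.6 kN (tensile).
For the magnesium alloy segment, free thermal change = 25.3×10⁻⁶×90×775 = 1.765 mm and elastic change from P = 114600×775/(1225×44×10³) = 1.648 mm; these oppose, so the net change is 0.116 mm (segment shortens).

|ΔL| ≈ 0.116 mm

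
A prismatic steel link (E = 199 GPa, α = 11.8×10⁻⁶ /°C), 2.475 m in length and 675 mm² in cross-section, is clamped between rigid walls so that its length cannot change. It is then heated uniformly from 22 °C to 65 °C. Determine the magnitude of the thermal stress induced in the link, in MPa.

The supports are rigid, so the total axial strain is zero. The restrained thermal strain is ε = αΔT = 11.8×10⁻⁶ × 43 = 507.4×10⁻⁶.
Hence σ = E·αΔT = 199×10³ × 507.4×10⁻⁶ = 101 MPa, compressive.

σ ≈ 101 MPa (compressive)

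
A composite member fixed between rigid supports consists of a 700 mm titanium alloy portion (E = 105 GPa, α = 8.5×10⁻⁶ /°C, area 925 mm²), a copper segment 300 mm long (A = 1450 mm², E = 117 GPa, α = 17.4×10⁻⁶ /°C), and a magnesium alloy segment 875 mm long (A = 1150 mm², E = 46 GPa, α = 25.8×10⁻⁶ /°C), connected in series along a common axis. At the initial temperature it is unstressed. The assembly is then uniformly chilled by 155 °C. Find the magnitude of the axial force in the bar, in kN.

P ≈ 205 kN (tensile)

Free thermal contraction of the whole bar: Σ αᵢΔT Lᵢ = 8.5×10⁻⁶×155×700 + 17.4×10⁻⁶×155×300 + 25.8×10⁻⁶×155×875 = 5.23 mm.
The rigid supports impose zero overall length change; the single axial force P common to all segments must satisfy P Σ Lᵢ/(AᵢEᵢ) = δ_free.
The series flexibility is Σ Lᵢ/(AᵢEᵢ) = 700/(925×105×10³) + 300/(1450×117×10³) + 875/(1150×46×10³) = 2.552×10⁻⁵ mm/N.
So P = 5.23 / 2.552×10⁻⁵ = 205 kN, tensile.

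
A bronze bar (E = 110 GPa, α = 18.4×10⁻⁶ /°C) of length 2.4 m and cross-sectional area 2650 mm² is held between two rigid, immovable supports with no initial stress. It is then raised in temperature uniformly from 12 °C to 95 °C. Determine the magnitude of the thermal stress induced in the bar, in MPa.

With length fixed, the mechanical strain must cancel the thermal strain αΔT = 18.4×10⁻⁶ × 83 = 1527.2×10⁻⁶.
Hence σ = E·αΔT = 110×10³ × 1527.2×10⁻⁶ = 168 MPa, compressive.

σ ≈ 168 MPa (compressive)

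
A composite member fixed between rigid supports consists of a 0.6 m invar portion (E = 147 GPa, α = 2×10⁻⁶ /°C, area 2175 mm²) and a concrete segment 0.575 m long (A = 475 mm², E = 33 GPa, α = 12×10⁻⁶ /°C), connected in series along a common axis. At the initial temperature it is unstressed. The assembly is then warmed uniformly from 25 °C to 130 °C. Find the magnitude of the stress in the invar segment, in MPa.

If the supports were absent, the total length change would be Σ αᵢΔT Lᵢ = 2×10⁻⁶×105×600 + 12×10⁻⁶×105×575 = 0.8505 mm.
The rigid supports impose zero overall length change; the single axial force P common to all segments must satisfy P Σ Lᵢ/(AᵢEᵢ) = δ_free.
The series flexibility is Σ Lᵢ/(AᵢEᵢ) = 600/(2175×147×10³) + 575/(475×33×10³) = 3.856×10⁻⁵ mm/N.
Hence P = δ_free / Σ(L/AE) = 0.8505/3.856×10⁻⁵ = 22.06 kN (compressive).
σ_{invar} = P / A = 22060 / 2175 = 10.14 MPa.

σ ≈ 10.1 MPa (compressive)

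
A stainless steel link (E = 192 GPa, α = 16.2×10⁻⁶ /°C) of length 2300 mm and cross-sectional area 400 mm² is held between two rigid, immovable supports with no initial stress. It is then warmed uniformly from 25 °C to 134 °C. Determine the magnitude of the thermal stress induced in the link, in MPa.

σ ≈ 339 MPa (compressive)

The supports are rigid, so the total axial strain is zero. The restrained thermal strain is ε = αΔT = 16.2×10⁻⁶ × 109 = 1765.8×10⁻⁶.
Hence σ = E·αΔT = 192×10³ × 1765.8×10⁻⁶ = 339 MPa, compressive.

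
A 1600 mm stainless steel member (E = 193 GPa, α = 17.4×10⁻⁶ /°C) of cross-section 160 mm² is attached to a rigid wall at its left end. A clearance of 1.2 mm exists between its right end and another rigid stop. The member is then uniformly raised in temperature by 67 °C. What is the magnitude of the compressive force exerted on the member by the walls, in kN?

P ≈ 12.8 kN

Free thermal elongation = αΔT L = 17.4×10⁻⁶ × 67 × 1600 = 1.865 mm.
The gap closes (δ_free > 1.2 mm) and the wall then resists a further 1.865 − 1.2 = 0.6653 mm of expansion.
That suppressed elongation corresponds to σ = E·Δ/L = 193×10³ × 0.6653/1600 = 80.25 MPa.
P = σA = 80.25 × 160 = 12.84 kN.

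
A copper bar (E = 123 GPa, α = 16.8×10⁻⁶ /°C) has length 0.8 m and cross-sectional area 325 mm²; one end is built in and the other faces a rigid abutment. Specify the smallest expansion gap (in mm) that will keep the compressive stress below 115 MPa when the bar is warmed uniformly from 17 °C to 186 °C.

With no wall the bar would lengthen by αΔT L = 16.8×10⁻⁶ × 169 × 800 = 2.271 mm.
At the allowable stress the elastic shortening the wall may impose is σL/E = 115 × 800 / (123×10³) = 0.748 mm.
So the gap has to take up the difference, g_min = δ_free − σL/E = 2.271 − 0.748 = 1.523 mm.

g ≈ 1.52 mm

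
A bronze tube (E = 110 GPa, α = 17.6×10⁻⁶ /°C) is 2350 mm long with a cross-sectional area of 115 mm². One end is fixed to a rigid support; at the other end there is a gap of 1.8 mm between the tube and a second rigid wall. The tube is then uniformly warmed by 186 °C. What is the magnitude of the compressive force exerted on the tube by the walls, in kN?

Unrestrained expansion: δ_free = αΔT L = 17.6×10⁻⁶ × 186 × 2350 = 7.693 mm.
After closing the 1.8 mm clearance, 7.693 − 1.8 = 5.893 mm of expansion remains to be suppressed by the wall.
So σ = E(δ_free − g)/L = 110×10³ × 5.893/2350 = 275.8 MPa.
P = σA = 275.8 × 115 = 31.72 kN.

P ≈ 31.7 kN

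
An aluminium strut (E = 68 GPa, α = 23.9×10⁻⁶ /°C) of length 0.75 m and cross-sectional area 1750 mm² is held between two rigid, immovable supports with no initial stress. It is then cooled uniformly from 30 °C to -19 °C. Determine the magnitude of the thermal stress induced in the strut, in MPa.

The supports are rigid, so the total axial strain is zero. The restrained thermal strain is ε = αΔT = 23.9×10⁻⁶ × 49 = 1171.1×10⁻⁶.
Hence σ = E·αΔT = 68×10³ × 1171.1×10⁻⁶ = 79.63 MPa, tensile.

σ ≈ 79.6 MPa (tensile)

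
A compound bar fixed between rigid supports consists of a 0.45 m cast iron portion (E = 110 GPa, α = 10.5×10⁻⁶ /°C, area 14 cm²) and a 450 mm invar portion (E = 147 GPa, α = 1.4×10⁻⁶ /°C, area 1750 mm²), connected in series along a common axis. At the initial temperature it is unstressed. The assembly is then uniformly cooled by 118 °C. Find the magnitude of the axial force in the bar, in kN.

If the supports were absent, the total length change would be Σ αᵢΔT Lᵢ = 10.5×10⁻⁶×118×450 + 1.4×10⁻⁶×118×450 = 0.6319 mm.
The rigid supports impose zero overall length change; the single axial force P common to all segments must satisfy P Σ Lᵢ/(AᵢEᵢ) = δ_free.
Σ Lᵢ/(AᵢEᵢ) = 450/(1400×110×10³) + 450/(1750×147×10³) = 4.671×10⁻⁶ mm/N.
P = 0.6319 / 4.671×10⁻⁶ = 135300 N = 135.3 kN, tensile.

P ≈ 135 kN (tensile)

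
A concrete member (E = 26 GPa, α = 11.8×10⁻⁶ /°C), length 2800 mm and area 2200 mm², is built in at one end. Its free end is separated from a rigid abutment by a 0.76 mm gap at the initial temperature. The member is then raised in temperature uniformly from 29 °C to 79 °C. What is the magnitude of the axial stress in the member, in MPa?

σ ≈ 8.28 MPa (compressive)

Free thermal elongation = αΔT L = 11.8×10⁻⁶ × 50 × 2800 = 1.652 mm.
This exceeds the 0.76 mm gap, so the wall pushes back. The portion of expansion that must be recovered elastically is δ_free − gap = 1.652 − 0.76 = 0.892 mm.
That suppressed elongation corresponds to σ = E·Δ/L = 26×10³ × 0.892/2800 = 8.283 MPa.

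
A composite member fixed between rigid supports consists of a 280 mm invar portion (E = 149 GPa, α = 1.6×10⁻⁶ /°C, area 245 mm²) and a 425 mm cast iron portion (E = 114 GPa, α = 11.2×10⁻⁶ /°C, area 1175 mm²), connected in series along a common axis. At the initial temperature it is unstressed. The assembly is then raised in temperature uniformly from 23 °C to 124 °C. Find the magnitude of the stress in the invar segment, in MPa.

σ ≈ 198 MPa (compressive)

With the walls removed the bar would change length by δ_free = Σ αᵢΔT Lᵢ = 1.6×10⁻⁶×101×280 + 11.2×10⁻⁶×101×425 = 0.526 mm.
The walls prevent any net length change, so an axial force P (same in every segment) develops. Compatibility: P · Σ Lᵢ/(AᵢEᵢ) = δ_free.
The series flexibility is Σ Lᵢ/(AᵢEᵢ) = 280/(245×149×10³) + 425/(1175×114×10³) = 1.084×10⁻⁵ mm/N.
So P = 0.526 / 1.084×10⁻⁵ = 48.51 kN, compressive.
σ_{invar} = P / A = 48510 / 245 = 198 MPa.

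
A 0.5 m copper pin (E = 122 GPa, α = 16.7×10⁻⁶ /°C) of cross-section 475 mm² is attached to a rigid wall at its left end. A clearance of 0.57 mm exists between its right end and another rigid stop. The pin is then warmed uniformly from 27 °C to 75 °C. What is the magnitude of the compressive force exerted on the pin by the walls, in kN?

P ≈ 0 kN

If the wall were absent the pin would grow by αΔT L = 16.7×10⁻⁶ × 48 × 500 = 0.4008 mm.
Since δ_free = 0.401 mm is less than the 0.57 mm gap, the pin never touches the wall. No axial force develops.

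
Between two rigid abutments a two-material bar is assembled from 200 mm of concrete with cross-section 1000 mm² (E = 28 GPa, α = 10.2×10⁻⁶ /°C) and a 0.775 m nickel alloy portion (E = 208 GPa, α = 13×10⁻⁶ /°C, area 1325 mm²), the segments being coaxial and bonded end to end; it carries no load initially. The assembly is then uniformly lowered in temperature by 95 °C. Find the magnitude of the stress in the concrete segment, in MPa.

If the supports were absent, the total length change would be Σ αᵢΔT Lᵢ = 10.2×10⁻⁶×95×200 + 13×10⁻⁶×95×775 = 1.151 mm.
The walls prevent any net length change, so an axial force P (same in every segment) develops. Compatibility: P · Σ Lᵢ/(AᵢEᵢ) = δ_free.
The series flexibility is Σ Lᵢ/(AᵢEᵢ) = 200/(1000×28×10³) + 775/(1325×208×10³) = 9.955×10⁻⁶ mm/N.
P = 1.151 / 9.955×10⁻⁶ = 115600 N = 115.6 kN, tensile.
σ_{concrete} = P / A = 115600 / 1000 = 115.6 MPa.

σ ≈ 116 MPa (tensile)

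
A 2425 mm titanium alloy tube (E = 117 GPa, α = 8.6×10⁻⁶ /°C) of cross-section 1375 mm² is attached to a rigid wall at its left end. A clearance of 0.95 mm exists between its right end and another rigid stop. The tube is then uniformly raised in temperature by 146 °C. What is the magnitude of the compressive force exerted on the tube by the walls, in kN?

P ≈ 139 kN

Free thermal elongation = αΔT L = 8.6×10⁻⁶ × 146 × 2425 = 3.045 mm.
After closing the 0.95 mm clearance, 3.045 − 0.95 = 2.095 mm of expansion remains to be suppressed by the wall.
So σ = E(δ_free − g)/L = 117×10³ × 2.095/2425 = 101.1 MPa.
P = σA = 101.1 × 1375 = 139 kN.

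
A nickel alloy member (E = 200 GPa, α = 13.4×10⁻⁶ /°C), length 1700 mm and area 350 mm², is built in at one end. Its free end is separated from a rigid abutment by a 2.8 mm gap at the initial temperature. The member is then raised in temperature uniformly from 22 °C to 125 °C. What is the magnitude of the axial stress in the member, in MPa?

Unrestrained expansion: δ_free = αΔT L = 13.4×10⁻⁶ × 103 × 1700 = 2.346 mm.
Since δ_free = 2.35 mm is less than the 2.8 mm gap, the member never touches the wall. No axial force develops.

σ ≈ 0 MPa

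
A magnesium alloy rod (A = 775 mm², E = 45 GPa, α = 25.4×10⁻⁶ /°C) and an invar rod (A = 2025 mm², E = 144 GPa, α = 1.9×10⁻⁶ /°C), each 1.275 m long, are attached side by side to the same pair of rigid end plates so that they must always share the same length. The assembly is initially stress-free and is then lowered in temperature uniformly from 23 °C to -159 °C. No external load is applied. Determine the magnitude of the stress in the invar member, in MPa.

σ ≈ 65.8 MPa (compressive)

Equilibrium of a rigid end plate with no external load gives equal and opposite internal forces ±P in the two members. Since α_{magnesium alloy} > α_{invar}, cooling drives the magnesium alloy into tension and the invar into compression.
Compatibility of the two members (thermal + elastic change equal): (α₁ − α₂)ΔT = P·[1/(A₁E₁) + 1/(A₂E₂)].
|α₁ − α₂|·ΔT = 23.5×10⁻⁶ × 182 = 0.004277.
1/(A₁E₁) + 1/(A₂E₂) = 1/(775×45×10³) + 1/(2025×144×10³) = 3.21×10⁻⁸ N⁻¹.
So P = 0.004277 / 3.21×10⁻⁸ = 133.2 kN.
σ_{invar} = P/A₂ = 133200/2025 = 65.79 MPa, compressive.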